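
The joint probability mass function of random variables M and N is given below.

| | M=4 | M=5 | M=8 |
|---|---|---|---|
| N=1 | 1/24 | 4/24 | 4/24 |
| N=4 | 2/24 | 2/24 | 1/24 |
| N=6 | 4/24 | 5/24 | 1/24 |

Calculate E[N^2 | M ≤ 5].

131/6

P(M ≤ 5) = 3/4.
Σ N^2·P over the event = 1·(1/24) + 16·(2/24) + 36·(4/24) + 1·(4/24) + 16·(2/24) + 36·(5/24) = 131/8.
E[N^2 | M ≤ 5] = (131/8) / (3/4) = 131/6.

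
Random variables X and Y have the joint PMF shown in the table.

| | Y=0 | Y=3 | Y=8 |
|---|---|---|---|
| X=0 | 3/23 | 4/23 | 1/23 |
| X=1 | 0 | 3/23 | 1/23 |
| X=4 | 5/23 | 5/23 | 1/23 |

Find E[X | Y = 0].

5/2

P(Y = 0) = 8/23.
Σ X·P over the event = 0·(3/23) + 4·(5/23) = 20/23.
E[X | Y = 0] = (20/23) / (8/23) = 5/2.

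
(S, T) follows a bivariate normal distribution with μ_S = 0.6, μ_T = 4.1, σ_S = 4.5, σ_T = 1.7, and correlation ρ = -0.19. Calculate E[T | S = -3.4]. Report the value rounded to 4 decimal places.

E[T | S=x] = μ_T + ρ(σ_T/σ_S)(x − μ_S) for jointly normal variables.
E[T | S=-3.4] = 4.1 + (-0.19)·(1.7/4.5)·(-3.4 − (0.6)) = 4.1 + (-0.071778)·(-4) = 4.3871.

4.3871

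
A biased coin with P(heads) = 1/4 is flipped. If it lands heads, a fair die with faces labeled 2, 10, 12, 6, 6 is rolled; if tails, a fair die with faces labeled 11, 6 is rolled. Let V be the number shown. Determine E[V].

E[V | heads] = (2+10+12+6+6)/5 = 36/5.
E[V | tails] = (11+6)/2 = 17/2.
E[V] = (1/4)·(36/5) + (3/4)·(17/2) = 327/40.

327/40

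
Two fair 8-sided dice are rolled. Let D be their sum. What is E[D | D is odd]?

P(D is odd) = 1/2.
Σ over the event: 3·1/32 + 5·1/16 + 7·3/32 + 9·1/8 + 11·3/32 + 13·1/16 + 15·1/32 = 9/2.
E[D | D is odd] = (9/2) / (1/2) = 9.

9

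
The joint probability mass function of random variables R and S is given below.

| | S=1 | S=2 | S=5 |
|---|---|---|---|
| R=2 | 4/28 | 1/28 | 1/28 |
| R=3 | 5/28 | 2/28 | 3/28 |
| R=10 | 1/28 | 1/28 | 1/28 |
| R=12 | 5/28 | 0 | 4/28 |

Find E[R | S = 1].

P(S = 1) = 15/28.
Summing R·P(R=x,S=y) over the conditioning event gives 93/28.
E[R | S = 1] = (93/28) / (15/28) = 31/5.

31/5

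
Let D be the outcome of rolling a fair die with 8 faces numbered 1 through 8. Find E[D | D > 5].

7

Given D > 5, D is equally likely to be any of {6, 7, 8}.
E[D | D > 5] = (6 + 7 + 8) / 3 = 7.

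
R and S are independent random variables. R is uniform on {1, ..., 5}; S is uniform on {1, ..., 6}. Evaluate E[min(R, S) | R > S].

Outcomes with R > S: (2,1), (3,1), (3,2), (4,1), (4,2), (4,3), (5,1), (5,2), (5,3), (5,4), each with probability 1/30.
E[min(R, S) | R > S] = (1 + 1 + 2 + 1 + 2 + 3 + 1 + 2 + 3 + 4) / 10 = 2.

2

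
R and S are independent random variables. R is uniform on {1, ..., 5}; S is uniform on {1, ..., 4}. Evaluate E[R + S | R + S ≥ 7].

Outcomes with R + S ≥ 7: (3,4), (4,3), (4,4), (5,2), (5,3), (5,4), each with probability 1/20.
E[R + S | R + S ≥ 7] = (7 + 7 + 8 + 7 + 8 + 9) / 6 = 23/3.

23/3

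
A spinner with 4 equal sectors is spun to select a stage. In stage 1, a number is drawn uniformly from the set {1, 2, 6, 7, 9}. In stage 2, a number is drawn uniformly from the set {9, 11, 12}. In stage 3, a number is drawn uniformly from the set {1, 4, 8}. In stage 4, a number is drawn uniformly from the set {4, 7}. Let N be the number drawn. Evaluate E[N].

51/8

E[N | stage 1] = (1+2+6+7+9)/5 = 5.
E[N | stage 2] = (9+11+12)/3 = 32/3.
E[N | stage 3] = (1+4+8)/3 = 13/3.
E[N | stage 4] = (4+7)/2 = 11/2.
E[N] = (1/4)·(5) + (1/4)·(32/3) + (1/4)·(13/3) + (1/4)·(11/2) = 51/8.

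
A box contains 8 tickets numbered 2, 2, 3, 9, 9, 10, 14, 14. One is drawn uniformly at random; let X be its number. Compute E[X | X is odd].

P(X is odd) = 3/8.
Σ over the event: 3·1/8 + 9·1/4 = 21/8.
E[X | X is odd] = (21/8) / (3/8) = 7.

7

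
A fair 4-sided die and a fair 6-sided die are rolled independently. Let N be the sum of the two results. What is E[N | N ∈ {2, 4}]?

P(N ∈ {2, 4}) = 1/6.
Σ over the event: 2·1/24 + 4·1/8 = 7/12.
E[N | N ∈ {2, 4}] = (7/12) / (1/6) = 7/2.

7/2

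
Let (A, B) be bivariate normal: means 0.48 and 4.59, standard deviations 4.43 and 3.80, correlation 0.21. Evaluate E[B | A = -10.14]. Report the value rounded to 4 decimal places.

For a bivariate normal, E[B | A=x] = μ_B + ρ·(σ_B/σ_A)·(x − μ_A).
E[B | A=-10.14] = 4.59 + (0.21)·(3.80/4.43)·(-10.14 − (0.48)) = 4.59 + (0.180135)·(-10.62) = 2.6770.

2.6770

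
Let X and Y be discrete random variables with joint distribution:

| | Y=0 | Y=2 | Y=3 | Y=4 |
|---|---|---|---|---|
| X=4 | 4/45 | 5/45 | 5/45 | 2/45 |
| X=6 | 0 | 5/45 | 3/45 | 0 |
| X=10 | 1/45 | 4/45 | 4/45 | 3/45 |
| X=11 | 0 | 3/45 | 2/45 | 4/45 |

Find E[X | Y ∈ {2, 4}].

205/26

P(Y ∈ {2, 4}) = 26/45.
Σ X·P over the event = 4·(5/45) + 4·(2/45) + 6·(5/45) + 10·(4/45) + 10·(3/45) + 11·(3/45) + 11·(4/45) = 41/9.
E[X | Y ∈ {2, 4}] = (41/9) / (26/45) = 205/26.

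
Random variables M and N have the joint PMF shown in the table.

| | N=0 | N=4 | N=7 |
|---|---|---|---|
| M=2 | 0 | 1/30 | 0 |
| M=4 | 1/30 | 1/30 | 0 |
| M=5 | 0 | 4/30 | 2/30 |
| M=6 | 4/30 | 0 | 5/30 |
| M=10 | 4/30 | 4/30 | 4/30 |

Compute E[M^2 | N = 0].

560/9

P(N = 0) = 3/10.
Σ M^2·P over the event = 16·(1/30) + 36·(4/30) + 100·(4/30) = 56/3.
E[M^2 | N = 0] = (56/3) / (3/10) = 560/9.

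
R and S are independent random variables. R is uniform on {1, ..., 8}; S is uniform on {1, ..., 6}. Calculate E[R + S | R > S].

79/9

P(R > S) = 9/16.
Summing (R+S)·P(x,y) over outcomes with R > S gives 79/16.
E[R + S | R > S] = (79/16) / (9/16) = 79/9.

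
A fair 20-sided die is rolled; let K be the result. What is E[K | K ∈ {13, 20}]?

P(K ∈ {13, 20}) = 1/10.
Σ over the event: 13·1/20 + 20·1/20 = 33/20.
E[K | K ∈ {13, 20}] = (33/20) / (1/10) = 33/2.

33/2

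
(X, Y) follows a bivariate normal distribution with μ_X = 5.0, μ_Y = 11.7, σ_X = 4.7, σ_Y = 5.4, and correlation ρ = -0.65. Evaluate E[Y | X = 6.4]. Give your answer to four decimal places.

E[Y | X=x] = μ_Y + ρ(σ_Y/σ_X)(x − μ_X) for jointly normal variables.
E[Y | X=6.4] = 11.7 + (-0.65)·(5.4/4.7)·(6.4 − (5.0)) = 11.7 + (-0.74681)·(1.4) = 10.6545.

10.6545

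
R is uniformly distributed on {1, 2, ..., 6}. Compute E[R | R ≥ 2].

4

Given R ≥ 2, R is equally likely to be any of {2, 3, 4, 5, 6}.
E[R | R ≥ 2] = (2 + 3 + 4 + 5 + 6) / 5 = 4.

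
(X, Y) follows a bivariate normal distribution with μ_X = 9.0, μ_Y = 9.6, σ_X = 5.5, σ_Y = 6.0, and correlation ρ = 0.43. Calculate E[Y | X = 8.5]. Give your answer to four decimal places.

The regression of Y on X has slope ρ·σ_Y/σ_X and passes through (μ_X, μ_Y).
E[Y | X=8.5] = 9.6 + (0.43)·(6.0/5.5)·(8.5 − (9.0)) = 9.6 + (0.46909)·(-0.5) = 9.3655.

9.3655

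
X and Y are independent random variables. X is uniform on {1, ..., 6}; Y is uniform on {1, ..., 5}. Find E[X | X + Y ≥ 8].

P(X + Y ≥ 8) = 1/3.
Summing X·P(x,y) over outcomes with X + Y ≥ 8 gives 5/3.
E[X | X + Y ≥ 8] = (5/3) / (1/3) = 5.

5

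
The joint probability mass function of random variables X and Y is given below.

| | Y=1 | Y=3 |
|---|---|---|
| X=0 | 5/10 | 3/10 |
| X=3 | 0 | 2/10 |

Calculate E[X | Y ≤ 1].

0

P(Y ≤ 1) = 1/2.
Σ X·P over the event = 0·(5/10) = 0.
E[X | Y ≤ 1] = (0) / (1/2) = 0.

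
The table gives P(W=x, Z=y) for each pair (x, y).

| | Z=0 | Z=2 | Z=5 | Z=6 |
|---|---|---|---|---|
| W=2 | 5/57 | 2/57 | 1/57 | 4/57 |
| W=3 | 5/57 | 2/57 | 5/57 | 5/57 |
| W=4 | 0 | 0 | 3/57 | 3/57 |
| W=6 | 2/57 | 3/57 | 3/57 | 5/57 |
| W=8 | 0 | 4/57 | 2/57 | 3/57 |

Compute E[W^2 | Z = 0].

137/12

P(Z = 0) = 4/19.
Σ W^2·P over the event = 4·(5/57) + 9·(5/57) + 36·(2/57) = 137/57.
E[W^2 | Z = 0] = (137/57) / (4/19) = 137/12.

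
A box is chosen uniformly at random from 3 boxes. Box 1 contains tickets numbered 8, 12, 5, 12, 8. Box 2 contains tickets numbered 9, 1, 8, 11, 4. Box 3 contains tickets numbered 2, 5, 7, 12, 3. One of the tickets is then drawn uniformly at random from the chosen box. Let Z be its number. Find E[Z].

107/15

E[Z | box 1] = (8+12+5+12+8)/5 = 9.
E[Z | box 2] = (9+1+8+11+4)/5 = 33/5.
E[Z | box 3] = (2+5+7+12+3)/5 = 29/5.
By the law of total expectation,
E[Z] = (1/3)·(9) + (1/3)·(33/5) + (1/3)·(29/5) = 107/15.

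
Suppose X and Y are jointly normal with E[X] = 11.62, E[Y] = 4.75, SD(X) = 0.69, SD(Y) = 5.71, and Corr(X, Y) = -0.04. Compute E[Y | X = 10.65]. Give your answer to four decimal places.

For a bivariate normal, E[Y | X=x] = μ_Y + ρ·(σ_Y/σ_X)·(x − μ_X).
E[Y | X=10.65] = 4.75 + (-0.04)·(5.71/0.69)·(10.65 − (11.62)) = 4.75 + (-0.33101)·(-0.97) = 5.0711.

5.0711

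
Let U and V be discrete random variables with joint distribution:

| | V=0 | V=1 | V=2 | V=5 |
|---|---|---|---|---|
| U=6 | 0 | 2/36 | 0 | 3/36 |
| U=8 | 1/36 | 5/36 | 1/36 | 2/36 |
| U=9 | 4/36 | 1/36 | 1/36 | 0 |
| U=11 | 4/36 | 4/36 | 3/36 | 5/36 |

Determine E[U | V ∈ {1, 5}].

97/11

P(V ∈ {1, 5}) = 11/18.
Σ U·P over the event = 6·(2/36) + 6·(3/36) + 8·(5/36) + 8·(2/36) + 9·(1/36) + 11·(4/36) + 11·(5/36) = 97/18.
E[U | V ∈ {1, 5}] = (97/18) / (11/18) = 97/11.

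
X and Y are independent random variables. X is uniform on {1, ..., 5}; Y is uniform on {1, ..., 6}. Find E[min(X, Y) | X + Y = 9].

Outcomes with X + Y = 9: (3,6), (4,5), (5,4), each with probability 1/30.
E[min(X, Y) | X + Y = 9] = (3 + 4 + 4) / 3 = 11/3.

11/3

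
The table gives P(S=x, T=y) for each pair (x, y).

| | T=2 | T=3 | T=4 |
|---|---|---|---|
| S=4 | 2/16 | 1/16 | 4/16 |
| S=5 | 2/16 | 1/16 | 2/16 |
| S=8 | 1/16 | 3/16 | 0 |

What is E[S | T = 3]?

P(T = 3) = 5/16.
Σ S·P over the event = 4·(1/16) + 5·(1/16) + 8·(3/16) = 33/16.
E[S | T = 3] = (33/16) / (5/16) = 33/5.

33/5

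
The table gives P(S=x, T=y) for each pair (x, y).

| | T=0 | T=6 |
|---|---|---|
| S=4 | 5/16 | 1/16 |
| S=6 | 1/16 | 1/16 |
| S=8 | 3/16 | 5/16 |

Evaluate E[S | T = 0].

50/9

P(T = 0) = 9/16.
Summing S·P(S=x,T=y) over the conditioning event gives 25/8.
E[S | T = 0] = (25/8) / (9/16) = 50/9.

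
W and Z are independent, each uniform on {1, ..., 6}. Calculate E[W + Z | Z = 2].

11/2

Outcomes with Z = 2: (1,2), (2,2), (3,2), (4,2), (5,2), (6,2), each with probability 1/36.
E[W + Z | Z = 2] = (3 + 4 + 5 + 6 + 7 + 8) / 6 = 11/2.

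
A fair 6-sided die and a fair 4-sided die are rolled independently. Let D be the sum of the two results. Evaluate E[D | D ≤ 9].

P(D ≤ 9) = 23/24.
Σ over the event: 2·1/24 + 3·1/12 + 4·1/8 + 5·1/6 + 6·1/6 + 7·1/6 + 8·1/8 + 9·1/12 = 67/12.
E[D | D ≤ 9] = (67/12) / (23/24) = 134/23.

134/23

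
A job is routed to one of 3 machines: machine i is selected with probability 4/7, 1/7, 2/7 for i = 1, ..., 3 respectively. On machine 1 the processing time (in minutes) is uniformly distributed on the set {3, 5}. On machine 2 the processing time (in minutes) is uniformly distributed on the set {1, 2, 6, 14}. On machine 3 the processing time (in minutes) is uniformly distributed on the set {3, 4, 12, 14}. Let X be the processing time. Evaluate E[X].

E[X | machine 1] = (3+5)/2 = 4.
E[X | machine 2] = (1+2+6+14)/4 = 23/4.
E[X | machine 3] = (3+4+12+14)/4 = 33/4.
E[X] = (4/7)·(4) + (1/7)·(23/4) + (2/7)·(33/4) = 153/28.

153/28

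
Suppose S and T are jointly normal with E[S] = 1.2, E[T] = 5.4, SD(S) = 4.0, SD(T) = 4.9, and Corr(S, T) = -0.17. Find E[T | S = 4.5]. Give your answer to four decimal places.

The regression of T on S has slope ρ·σ_T/σ_S and passes through (μ_S, μ_T).
E[T | S=4.5] = 5.4 + (-0.17)·(4.9/4.0)·(4.5 − (1.2)) = 5.4 + (-0.20825)·(3.3) = 4.7128.

4.7128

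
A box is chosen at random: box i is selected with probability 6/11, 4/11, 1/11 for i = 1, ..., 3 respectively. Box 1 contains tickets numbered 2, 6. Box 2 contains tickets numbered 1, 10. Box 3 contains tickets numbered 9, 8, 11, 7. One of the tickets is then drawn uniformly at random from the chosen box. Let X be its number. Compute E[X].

E[X | box 1] = (2+6)/2 = 4.
E[X | box 2] = (1+10)/2 = 11/2.
E[X | box 3] = (9+8+11+7)/4 = 35/4.
By the law of total expectation,
E[X] = (6/11)·(4) + (4/11)·(11/2) + (1/11)·(35/4) = 219/44.

219/44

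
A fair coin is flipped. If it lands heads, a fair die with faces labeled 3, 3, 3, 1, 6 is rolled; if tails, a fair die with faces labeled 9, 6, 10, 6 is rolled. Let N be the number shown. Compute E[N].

E[N | heads] = (3+3+3+1+6)/5 = 16/5.
E[N | tails] = (9+6+10+6)/4 = 31/4.
E[N] = (1/2)·(16/5) + (1/2)·(31/4) = 219/40.

219/40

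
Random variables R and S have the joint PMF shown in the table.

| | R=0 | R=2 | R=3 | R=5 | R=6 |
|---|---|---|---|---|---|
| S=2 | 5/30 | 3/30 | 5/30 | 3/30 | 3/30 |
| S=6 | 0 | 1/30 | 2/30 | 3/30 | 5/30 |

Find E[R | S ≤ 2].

P(S ≤ 2) = 19/30.
Summing R·P(R=x,S=y) over the conditioning event gives 9/5.
E[R | S ≤ 2] = (9/5) / (19/30) = 54/19.

54/19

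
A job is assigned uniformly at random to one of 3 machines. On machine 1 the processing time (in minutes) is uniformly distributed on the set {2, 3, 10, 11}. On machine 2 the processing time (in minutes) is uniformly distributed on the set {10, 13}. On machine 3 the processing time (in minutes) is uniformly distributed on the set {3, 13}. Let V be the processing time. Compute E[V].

26/3

E[V | machine 1] = (2+3+10+11)/4 = 13/2.
E[V | machine 2] = (10+13)/2 = 23/2.
E[V | machine 3] = (3+13)/2 = 8.
E[V] = (1/3)·(13/2) + (1/3)·(23/2) + (1/3)·(8) = 26/3.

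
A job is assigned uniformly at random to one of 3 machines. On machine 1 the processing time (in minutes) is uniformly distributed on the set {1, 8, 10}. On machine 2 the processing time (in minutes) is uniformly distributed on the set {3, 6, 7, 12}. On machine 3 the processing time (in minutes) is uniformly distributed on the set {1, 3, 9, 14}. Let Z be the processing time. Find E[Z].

241/36

E[Z | machine 1] = (1+8+10)/3 = 19/3.
E[Z | machine 2] = (3+6+7+12)/4 = 7.
E[Z | machine 3] = (1+3+9+14)/4 = 27/4.
By the law of total expectation,
E[Z] = (1/3)·(19/3) + (1/3)·(7) + (1/3)·(27/4) = 241/36.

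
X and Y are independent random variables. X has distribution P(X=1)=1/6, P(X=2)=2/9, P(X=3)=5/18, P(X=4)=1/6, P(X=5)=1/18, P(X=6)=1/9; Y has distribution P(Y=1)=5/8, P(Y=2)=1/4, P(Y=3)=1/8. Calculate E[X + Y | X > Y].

514/103

P(X > Y) = 103/144.
Summing (X+Y)·P(x,y) over outcomes with X > Y gives 257/72.
E[X + Y | X > Y] = (257/72) / (103/144) = 514/103.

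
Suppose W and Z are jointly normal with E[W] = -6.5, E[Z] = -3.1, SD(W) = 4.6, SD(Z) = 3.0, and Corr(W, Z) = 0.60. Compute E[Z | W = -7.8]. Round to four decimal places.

E[Z | W=x] = μ_Z + ρ(σ_Z/σ_W)(x − μ_W) for jointly normal variables.
E[Z | W=-7.8] = -3.1 + (0.60)·(3.0/4.6)·(-7.8 − (-6.5)) = -3.1 + (0.3913)·(-1.3) = -3.6087.

-3.6087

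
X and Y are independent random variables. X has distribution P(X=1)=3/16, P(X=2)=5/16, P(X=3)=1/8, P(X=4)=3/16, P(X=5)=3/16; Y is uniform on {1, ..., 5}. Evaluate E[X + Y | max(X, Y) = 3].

67/14

P(max(X, Y) = 3) = 7/40.
Summing (X+Y)·P(x,y) over outcomes with max(X, Y) = 3 gives 67/80.
E[X + Y | max(X, Y) = 3] = (67/80) / (7/40) = 67/14.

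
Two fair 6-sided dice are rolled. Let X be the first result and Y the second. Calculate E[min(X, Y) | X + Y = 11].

Outcomes with X + Y = 11: (5,6), (6,5), each with probability 1/36.
E[min(X, Y) | X + Y = 11] = (5 + 5) / 2 = 5.

5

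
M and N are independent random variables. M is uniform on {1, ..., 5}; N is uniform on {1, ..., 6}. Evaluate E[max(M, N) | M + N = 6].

Outcomes with M + N = 6: (1,5), (2,4), (3,3), (4,2), (5,1), each with probability 1/30.
E[max(M, N) | M + N = 6] = (5 + 4 + 3 + 4 + 5) / 5 = 21/5.

21/5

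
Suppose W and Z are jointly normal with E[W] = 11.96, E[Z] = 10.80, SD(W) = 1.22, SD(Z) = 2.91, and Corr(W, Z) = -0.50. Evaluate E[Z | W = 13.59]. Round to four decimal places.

The regression of Z on W has slope ρ·σ_Z/σ_W and passes through (μ_W, μ_Z).
E[Z | W=13.59] = 10.80 + (-0.50)·(2.91/1.22)·(13.59 − (11.96)) = 10.80 + (-1.19262)·(1.63) = 8.8560.

8.8560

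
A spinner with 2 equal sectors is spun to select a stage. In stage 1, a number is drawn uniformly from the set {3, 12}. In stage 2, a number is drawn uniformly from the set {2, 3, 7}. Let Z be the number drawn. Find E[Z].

E[Z | stage 1] = (3+12)/2 = 15/2.
E[Z | stage 2] = (2+3+7)/3 = 4.
By the law of total expectation,
E[Z] = (1/2)·(15/2) + (1/2)·(4) = 23/4.

23/4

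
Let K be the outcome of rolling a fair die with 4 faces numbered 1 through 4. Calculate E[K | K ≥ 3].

Given K ≥ 3, K is equally likely to be any of {3, 4}.
E[K | K ≥ 3] = (3 + 4) / 2 = 7/2.

7/2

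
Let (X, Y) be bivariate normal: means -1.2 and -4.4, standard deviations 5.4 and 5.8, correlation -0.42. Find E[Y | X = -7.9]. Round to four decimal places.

The regression of Y on X has slope ρ·σ_Y/σ_X and passes through (μ_X, μ_Y).
E[Y | X=-7.9] = -4.4 + (-0.42)·(5.8/5.4)·(-7.9 − (-1.2)) = -4.4 + (-0.45111)·(-6.7) = -1.3776.

-1.3776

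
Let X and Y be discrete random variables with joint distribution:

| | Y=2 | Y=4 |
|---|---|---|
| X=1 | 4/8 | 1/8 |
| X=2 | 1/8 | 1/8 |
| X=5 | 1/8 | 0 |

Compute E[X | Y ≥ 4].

3/2

P(Y ≥ 4) = 1/4.
Summing X·P(X=x,Y=y) over the conditioning event gives 3/8.
E[X | Y ≥ 4] = (3/8) / (1/4) = 3/2.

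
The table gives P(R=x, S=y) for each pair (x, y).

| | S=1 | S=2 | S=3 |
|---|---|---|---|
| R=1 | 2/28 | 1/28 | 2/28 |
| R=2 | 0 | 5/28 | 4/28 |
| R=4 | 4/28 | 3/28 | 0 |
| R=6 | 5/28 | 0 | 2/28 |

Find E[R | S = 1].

P(S = 1) = 11/28.
Summing R·P(R=x,S=y) over the conditioning event gives 12/7.
E[R | S = 1] = (12/7) / (11/28) = 48/11.

48/11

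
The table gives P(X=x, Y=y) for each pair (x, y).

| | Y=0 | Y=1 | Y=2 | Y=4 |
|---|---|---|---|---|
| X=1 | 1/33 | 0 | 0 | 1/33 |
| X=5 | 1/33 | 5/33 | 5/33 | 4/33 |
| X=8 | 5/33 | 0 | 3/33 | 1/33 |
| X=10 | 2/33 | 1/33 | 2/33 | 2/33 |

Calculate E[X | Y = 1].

35/6

P(Y = 1) = 2/11.
Σ X·P over the event = 5·(5/33) + 10·(1/33) = 35/33.
E[X | Y = 1] = (35/33) / (2/11) = 35/6.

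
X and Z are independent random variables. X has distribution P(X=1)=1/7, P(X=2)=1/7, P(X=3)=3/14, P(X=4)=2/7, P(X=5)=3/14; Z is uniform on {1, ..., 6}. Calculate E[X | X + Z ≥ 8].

P(X + Z ≥ 8) = 8/21.
Summing X·P(x,y) over outcomes with X + Z ≥ 8 gives 65/42.
E[X | X + Z ≥ 8] = (65/42) / (8/21) = 65/16.

65/16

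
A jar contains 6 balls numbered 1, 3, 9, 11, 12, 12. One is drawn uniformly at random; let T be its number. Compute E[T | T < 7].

2

P(T < 7) = 1/3.
Σ over the event: 1·1/6 + 3·1/6 = 2/3.
E[T | T < 7] = (2/3) / (1/3) = 2.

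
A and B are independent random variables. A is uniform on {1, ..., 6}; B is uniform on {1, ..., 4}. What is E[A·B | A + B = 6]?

15/2

Outcomes with A + B = 6: (2,4), (3,3), (4,2), (5,1), each with probability 1/24.
E[A·B | A + B = 6] = (8 + 9 + 8 + 5) / 4 = 15/2.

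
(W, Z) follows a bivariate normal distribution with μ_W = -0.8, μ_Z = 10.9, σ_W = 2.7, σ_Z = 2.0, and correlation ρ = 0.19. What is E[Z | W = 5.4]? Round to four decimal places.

11.7726

For a bivariate normal, E[Z | W=x] = μ_Z + ρ·(σ_Z/σ_W)·(x − μ_W).
E[Z | W=5.4] = 10.9 + (0.19)·(2.0/2.7)·(5.4 − (-0.8)) = 10.9 + (0.14074)·(6.2) = 11.7726.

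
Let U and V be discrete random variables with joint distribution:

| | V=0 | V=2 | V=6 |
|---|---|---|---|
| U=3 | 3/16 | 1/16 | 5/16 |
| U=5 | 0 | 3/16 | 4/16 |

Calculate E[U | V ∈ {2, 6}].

P(V ∈ {2, 6}) = 13/16.
Σ U·P over the event = 3·(1/16) + 3·(5/16) + 5·(3/16) + 5·(4/16) = 53/16.
E[U | V ∈ {2, 6}] = (53/16) / (13/16) = 53/13.

53/13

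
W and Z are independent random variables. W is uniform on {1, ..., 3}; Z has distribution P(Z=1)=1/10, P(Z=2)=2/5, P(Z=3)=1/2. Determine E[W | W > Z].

P(W > Z) = 1/5.
Summing W·P(x,y) over outcomes with W > Z gives 17/30.
E[W | W > Z] = (17/30) / (1/5) = 17/6.

17/6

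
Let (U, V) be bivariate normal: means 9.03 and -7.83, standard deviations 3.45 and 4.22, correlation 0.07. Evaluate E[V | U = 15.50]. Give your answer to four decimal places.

-7.2760

For a bivariate normal, E[V | U=x] = μ_V + ρ·(σ_V/σ_U)·(x − μ_U).
E[V | U=15.50] = -7.83 + (0.07)·(4.22/3.45)·(15.50 − (9.03)) = -7.83 + (0.085623)·(6.47) = -7.2760.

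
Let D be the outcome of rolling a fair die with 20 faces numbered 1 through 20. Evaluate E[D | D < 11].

11/2

Given D < 11, D is equally likely to be any of {1, 2, 3, 4, 5, 6, 7, 8, 9, 10}.
E[D | D < 11] = (1 + 2 + 3 + 4 + 5 + 6 + 7 + 8 + 9 + 10) / 10 = 11/2.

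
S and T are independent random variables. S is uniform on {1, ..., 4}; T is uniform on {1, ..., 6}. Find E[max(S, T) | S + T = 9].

11/2

Outcomes with S + T = 9: (3,6), (4,5), each with probability 1/24.
E[max(S, T) | S + T = 9] = (6 + 5) / 2 = 11/2.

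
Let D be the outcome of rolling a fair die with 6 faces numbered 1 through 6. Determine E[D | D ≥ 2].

Given D ≥ 2, D is equally likely to be any of {2, 3, 4, 5, 6}.
E[D | D ≥ 2] = (2 + 3 + 4 + 5 + 6) / 5 = 4.

4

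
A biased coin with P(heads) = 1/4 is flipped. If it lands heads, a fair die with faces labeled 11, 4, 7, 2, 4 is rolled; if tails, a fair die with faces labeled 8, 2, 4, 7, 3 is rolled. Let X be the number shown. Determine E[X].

E[X | heads] = (11+4+7+2+4)/5 = 28/5.
E[X | tails] = (8+2+4+7+3)/5 = 24/5.
By the law of total expectation,
E[X] = (1/4)·(28/5) + (3/4)·(24/5) = 5.

5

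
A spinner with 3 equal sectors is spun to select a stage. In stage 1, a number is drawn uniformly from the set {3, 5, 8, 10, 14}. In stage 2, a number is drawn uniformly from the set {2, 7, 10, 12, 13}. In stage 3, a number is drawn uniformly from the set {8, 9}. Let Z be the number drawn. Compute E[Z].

253/30

E[Z | stage 1] = (3+5+8+10+14)/5 = 8.
E[Z | stage 2] = (2+7+10+12+13)/5 = 44/5.
E[Z | stage 3] = (8+9)/2 = 17/2.
E[Z] = (1/3)·(8) + (1/3)·(44/5) + (1/3)·(17/2) = 253/30.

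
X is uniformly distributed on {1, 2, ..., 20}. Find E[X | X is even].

11

Given X is even, X is equally likely to be any of {2, 4, 6, 8, 10, 12, 14, 16, 18, 20}.
E[X | X is even] = (2 + 4 + 6 + 8 + 10 + 12 + 14 + 16 + 18 + 20) / 10 = 11.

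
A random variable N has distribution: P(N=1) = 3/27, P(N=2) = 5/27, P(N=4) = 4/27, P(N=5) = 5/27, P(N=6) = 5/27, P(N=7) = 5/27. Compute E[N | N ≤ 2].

P(N ≤ 2) = 8/27.
Σ over the event: 1·1/9 + 2·5/27 = 13/27.
E[N | N ≤ 2] = (13/27) / (8/27) = 13/8.

13/8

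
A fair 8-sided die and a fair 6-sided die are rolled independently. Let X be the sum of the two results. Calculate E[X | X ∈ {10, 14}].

32/3

P(X ∈ {10, 14}) = 1/8.
Σ over the event: 10·5/48 + 14·1/48 = 4/3.
E[X | X ∈ {10, 14}] = (4/3) / (1/8) = 32/3.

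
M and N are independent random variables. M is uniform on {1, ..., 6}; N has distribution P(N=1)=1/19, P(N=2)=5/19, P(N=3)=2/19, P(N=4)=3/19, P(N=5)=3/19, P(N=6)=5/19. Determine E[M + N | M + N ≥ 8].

519/55

P(M + N ≥ 8) = 55/114.
Summing (M+N)·P(x,y) over outcomes with M + N ≥ 8 gives 173/38.
E[M + N | M + N ≥ 8] = (173/38) / (55/114) = 519/55.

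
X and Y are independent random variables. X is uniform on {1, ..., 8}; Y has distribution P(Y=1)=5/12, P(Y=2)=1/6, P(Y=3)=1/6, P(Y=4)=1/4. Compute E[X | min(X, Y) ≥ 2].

P(min(X, Y) ≥ 2) = 49/96.
Summing X·P(x,y) over outcomes with min(X, Y) ≥ 2 gives 245/96.
E[X | min(X, Y) ≥ 2] = (245/96) / (49/96) = 5.

5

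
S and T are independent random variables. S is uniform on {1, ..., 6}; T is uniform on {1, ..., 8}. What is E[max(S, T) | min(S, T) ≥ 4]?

94/15

P(min(S, T) ≥ 4) = 5/16.
Summing max(S,T)·P(x,y) over outcomes with min(S, T) ≥ 4 gives 47/24.
E[max(S, T) | min(S, T) ≥ 4] = (47/24) / (5/16) = 94/15.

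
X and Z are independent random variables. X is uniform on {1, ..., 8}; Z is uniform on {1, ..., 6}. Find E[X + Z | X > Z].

79/9

P(X > Z) = 9/16.
Summing (X+Z)·P(x,y) over outcomes with X > Z gives 79/16.
E[X + Z | X > Z] = (79/16) / (9/16) = 79/9.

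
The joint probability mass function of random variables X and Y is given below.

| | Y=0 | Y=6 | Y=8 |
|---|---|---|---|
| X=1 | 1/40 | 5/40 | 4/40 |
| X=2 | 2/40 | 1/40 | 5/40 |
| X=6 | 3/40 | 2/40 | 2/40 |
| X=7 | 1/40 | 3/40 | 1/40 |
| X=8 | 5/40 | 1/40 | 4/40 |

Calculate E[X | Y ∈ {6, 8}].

113/28

P(Y ∈ {6, 8}) = 7/10.
Summing X·P(X=x,Y=y) over the conditioning event gives 113/40.
E[X | Y ∈ {6, 8}] = (113/40) / (7/10) = 113/28.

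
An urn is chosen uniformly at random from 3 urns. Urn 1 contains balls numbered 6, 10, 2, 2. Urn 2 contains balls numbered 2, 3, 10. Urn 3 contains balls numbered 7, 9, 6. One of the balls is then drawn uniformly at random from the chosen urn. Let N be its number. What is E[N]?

52/9

E[N | urn 1] = (6+10+2+2)/4 = 5.
E[N | urn 2] = (2+3+10)/3 = 5.
E[N | urn 3] = (7+9+6)/3 = 22/3.
E[N] = (1/3)·(5) + (1/3)·(5) + (1/3)·(22/3) = 52/9.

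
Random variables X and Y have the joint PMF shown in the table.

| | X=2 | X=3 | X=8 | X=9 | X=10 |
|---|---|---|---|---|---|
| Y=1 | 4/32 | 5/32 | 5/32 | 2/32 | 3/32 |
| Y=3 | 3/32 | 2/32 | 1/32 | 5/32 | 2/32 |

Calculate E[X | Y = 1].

111/19

P(Y = 1) = 19/32.
Σ X·P over the event = 2·(4/32) + 3·(5/32) + 8·(5/32) + 9·(2/32) + 10·(3/32) = 111/32.
E[X | Y = 1] = (111/32) / (19/32) = 111/19.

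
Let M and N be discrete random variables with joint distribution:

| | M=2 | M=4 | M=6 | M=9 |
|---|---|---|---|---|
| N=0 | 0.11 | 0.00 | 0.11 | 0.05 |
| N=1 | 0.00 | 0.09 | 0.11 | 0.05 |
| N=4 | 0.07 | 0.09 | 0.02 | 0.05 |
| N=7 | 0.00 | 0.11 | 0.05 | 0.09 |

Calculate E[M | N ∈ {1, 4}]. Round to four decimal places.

P(N ∈ {1, 4}) = 0.48.
Σ M·P over the event = 2·(0.07) + 4·(0.09) + 4·(0.09) + 6·(0.11) + 6·(0.02) + 9·(0.05) + 9·(0.05) = 2.54.
E[M | N ∈ {1, 4}] = (2.54) / (0.48) = 5.2917.

5.2917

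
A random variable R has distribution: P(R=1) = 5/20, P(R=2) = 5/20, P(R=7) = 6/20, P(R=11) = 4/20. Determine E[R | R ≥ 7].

P(R ≥ 7) = 1/2.
Σ over the event: 7·3/10 + 11·1/5 = 43/10.
E[R | R ≥ 7] = (43/10) / (1/2) = 43/5.

43/5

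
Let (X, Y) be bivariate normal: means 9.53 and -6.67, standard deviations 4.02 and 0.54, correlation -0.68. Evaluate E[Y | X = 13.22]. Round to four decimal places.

-7.0071

For a bivariate normal, E[Y | X=x] = μ_Y + ρ·(σ_Y/σ_X)·(x − μ_X).
E[Y | X=13.22] = -6.67 + (-0.68)·(0.54/4.02)·(13.22 − (9.53)) = -6.67 + (-0.091343)·(3.69) = -7.0071.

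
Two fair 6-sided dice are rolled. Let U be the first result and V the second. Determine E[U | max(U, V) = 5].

Outcomes with max(U, V) = 5: (1,5), (2,5), (3,5), (4,5), (5,1), (5,2), (5,3), (5,4), (5,5), each with probability 1/36.
E[U | max(U, V) = 5] = (1 + 2 + 3 + 4 + 5 + 5 + 5 + 5 + 5) / 9 = 35/9.

35/9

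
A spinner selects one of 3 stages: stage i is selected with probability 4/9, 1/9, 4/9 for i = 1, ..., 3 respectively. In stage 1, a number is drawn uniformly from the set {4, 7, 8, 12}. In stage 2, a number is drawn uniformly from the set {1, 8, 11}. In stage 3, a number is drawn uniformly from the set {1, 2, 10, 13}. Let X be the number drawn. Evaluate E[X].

191/27

E[X | stage 1] = (4+7+8+12)/4 = 31/4.
E[X | stage 2] = (1+8+11)/3 = 20/3.
E[X | stage 3] = (1+2+10+13)/4 = 13/2.
By the law of total expectation,
E[X] = (4/9)·(31/4) + (1/9)·(20/3) + (4/9)·(13/2) = 191/27.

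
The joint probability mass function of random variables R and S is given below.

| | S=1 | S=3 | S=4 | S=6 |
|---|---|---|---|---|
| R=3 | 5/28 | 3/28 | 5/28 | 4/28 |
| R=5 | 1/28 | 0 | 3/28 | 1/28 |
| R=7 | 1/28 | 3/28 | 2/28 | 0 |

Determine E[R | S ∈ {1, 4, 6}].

P(S ∈ {1, 4, 6}) = 11/14.
Σ R·P over the event = 3·(5/28) + 3·(5/28) + 3·(4/28) + 5·(1/28) + 5·(3/28) + 5·(1/28) + 7·(1/28) + 7·(2/28) = 22/7.
E[R | S ∈ {1, 4, 6}] = (22/7) / (11/14) = 4.

4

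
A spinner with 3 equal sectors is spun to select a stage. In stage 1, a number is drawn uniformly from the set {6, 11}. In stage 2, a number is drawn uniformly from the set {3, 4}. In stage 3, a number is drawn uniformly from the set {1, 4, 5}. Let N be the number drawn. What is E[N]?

46/9

E[N | stage 1] = (6+11)/2 = 17/2.
E[N | stage 2] = (3+4)/2 = 7/2.
E[N | stage 3] = (1+4+5)/3 = 10/3.
By the law of total expectation,
E[N] = (1/3)·(17/2) + (1/3)·(7/2) + (1/3)·(10/3) = 46/9.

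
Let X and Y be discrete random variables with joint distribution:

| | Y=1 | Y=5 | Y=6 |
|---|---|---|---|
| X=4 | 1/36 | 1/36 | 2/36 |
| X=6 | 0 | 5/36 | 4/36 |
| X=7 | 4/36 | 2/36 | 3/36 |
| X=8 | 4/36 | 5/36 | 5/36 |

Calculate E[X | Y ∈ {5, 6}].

P(Y ∈ {5, 6}) = 3/4.
Σ X·P over the event = 4·(1/36) + 4·(2/36) + 6·(5/36) + 6·(4/36) + 7·(2/36) + 7·(3/36) + 8·(5/36) + 8·(5/36) = 181/36.
E[X | Y ∈ {5, 6}] = (181/36) / (3/4) = 181/27.

181/27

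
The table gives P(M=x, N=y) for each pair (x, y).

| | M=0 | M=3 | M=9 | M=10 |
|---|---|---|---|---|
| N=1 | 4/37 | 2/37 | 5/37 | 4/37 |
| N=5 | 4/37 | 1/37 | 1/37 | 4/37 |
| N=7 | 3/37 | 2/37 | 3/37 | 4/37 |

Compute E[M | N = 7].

73/12

P(N = 7) = 12/37.
Σ M·P over the event = 0·(3/37) + 3·(2/37) + 9·(3/37) + 10·(4/37) = 73/37.
E[M | N = 7] = (73/37) / (12/37) = 73/12.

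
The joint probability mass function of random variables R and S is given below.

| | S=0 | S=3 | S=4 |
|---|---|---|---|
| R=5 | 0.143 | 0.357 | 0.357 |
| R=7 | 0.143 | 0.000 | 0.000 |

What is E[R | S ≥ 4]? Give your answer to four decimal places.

P(S ≥ 4) = 0.357.
Σ R·P over the event = 5·(0.357) = 1.785.
E[R | S ≥ 4] = (1.785) / (0.357) = 5.0000.

5.0000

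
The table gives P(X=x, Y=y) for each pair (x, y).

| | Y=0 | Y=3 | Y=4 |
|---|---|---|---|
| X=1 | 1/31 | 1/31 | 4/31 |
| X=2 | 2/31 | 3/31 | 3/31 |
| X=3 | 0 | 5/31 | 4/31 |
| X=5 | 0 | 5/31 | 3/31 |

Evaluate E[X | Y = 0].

P(Y = 0) = 3/31.
Σ X·P over the event = 1·(1/31) + 2·(2/31) = 5/31.
E[X | Y = 0] = (5/31) / (3/31) = 5/3.

5/3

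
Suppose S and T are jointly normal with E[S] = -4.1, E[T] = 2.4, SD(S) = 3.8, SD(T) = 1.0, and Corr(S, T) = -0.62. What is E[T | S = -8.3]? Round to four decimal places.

3.0853

For a bivariate normal, E[T | S=x] = μ_T + ρ·(σ_T/σ_S)·(x − μ_S).
E[T | S=-8.3] = 2.4 + (-0.62)·(1.0/3.8)·(-8.3 − (-4.1)) = 2.4 + (-0.16316)·(-4.2) = 3.0853.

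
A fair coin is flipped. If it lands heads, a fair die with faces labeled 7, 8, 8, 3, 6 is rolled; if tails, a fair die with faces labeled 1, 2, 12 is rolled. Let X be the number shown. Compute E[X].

57/10

E[X | heads] = (7+8+8+3+6)/5 = 32/5.
E[X | tails] = (1+2+12)/3 = 5.
By the law of total expectation,
E[X] = (1/2)·(32/5) + (1/2)·(5) = 57/10.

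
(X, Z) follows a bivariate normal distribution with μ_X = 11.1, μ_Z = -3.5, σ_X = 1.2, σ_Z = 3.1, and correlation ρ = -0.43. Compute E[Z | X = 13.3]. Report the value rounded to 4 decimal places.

The regression of Z on X has slope ρ·σ_Z/σ_X and passes through (μ_X, μ_Z).
E[Z | X=13.3] = -3.5 + (-0.43)·(3.1/1.2)·(13.3 − (11.1)) = -3.5 + (-1.1108)·(2.2) = -5.9438.

-5.9438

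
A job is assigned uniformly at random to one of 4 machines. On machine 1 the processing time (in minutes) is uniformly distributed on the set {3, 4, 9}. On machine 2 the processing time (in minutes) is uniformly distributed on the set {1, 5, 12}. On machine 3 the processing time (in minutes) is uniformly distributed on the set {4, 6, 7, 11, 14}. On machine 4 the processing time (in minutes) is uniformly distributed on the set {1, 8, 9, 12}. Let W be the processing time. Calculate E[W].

817/120

E[W | machine 1] = (3+4+9)/3 = 16/3.
E[W | machine 2] = (1+5+12)/3 = 6.
E[W | machine 3] = (4+6+7+11+14)/5 = 42/5.
E[W | machine 4] = (1+8+9+12)/4 = 15/2.
By the law of total expectation,
E[W] = (1/4)·(16/3) + (1/4)·(6) + (1/4)·(42/5) + (1/4)·(15/2) = 817/120.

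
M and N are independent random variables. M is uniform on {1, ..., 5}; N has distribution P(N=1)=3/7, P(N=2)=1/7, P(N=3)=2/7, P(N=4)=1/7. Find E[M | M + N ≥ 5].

41/11

P(M + N ≥ 5) = 22/35.
Summing M·P(x,y) over outcomes with M + N ≥ 5 gives 82/35.
E[M | M + N ≥ 5] = (82/35) / (22/35) = 41/11.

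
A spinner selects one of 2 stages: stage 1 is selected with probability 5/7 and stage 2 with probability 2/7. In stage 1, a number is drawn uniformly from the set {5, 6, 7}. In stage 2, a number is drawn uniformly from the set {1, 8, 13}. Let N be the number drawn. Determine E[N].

E[N | stage 1] = (5+6+7)/3 = 6.
E[N | stage 2] = (1+8+13)/3 = 22/3.
By the law of total expectation,
E[N] = (5/7)·(6) + (2/7)·(22/3) = 134/21.

134/21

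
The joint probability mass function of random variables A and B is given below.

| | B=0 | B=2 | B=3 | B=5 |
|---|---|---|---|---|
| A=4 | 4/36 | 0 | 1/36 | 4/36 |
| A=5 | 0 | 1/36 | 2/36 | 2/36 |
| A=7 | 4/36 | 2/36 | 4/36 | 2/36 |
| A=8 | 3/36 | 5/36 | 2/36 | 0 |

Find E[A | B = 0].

P(B = 0) = 11/36.
Σ A·P over the event = 4·(4/36) + 7·(4/36) + 8·(3/36) = 17/9.
E[A | B = 0] = (17/9) / (11/36) = 68/11.

68/11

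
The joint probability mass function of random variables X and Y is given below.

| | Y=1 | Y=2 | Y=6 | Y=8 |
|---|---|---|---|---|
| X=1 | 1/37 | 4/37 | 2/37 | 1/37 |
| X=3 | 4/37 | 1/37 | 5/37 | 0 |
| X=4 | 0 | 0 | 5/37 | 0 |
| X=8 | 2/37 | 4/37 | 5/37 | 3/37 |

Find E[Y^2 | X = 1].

P(X = 1) = 8/37.
Summing Y^2·P(X=x,Y=y) over the conditioning event gives 153/37.
E[Y^2 | X = 1] = (153/37) / (8/37) = 153/8.

153/8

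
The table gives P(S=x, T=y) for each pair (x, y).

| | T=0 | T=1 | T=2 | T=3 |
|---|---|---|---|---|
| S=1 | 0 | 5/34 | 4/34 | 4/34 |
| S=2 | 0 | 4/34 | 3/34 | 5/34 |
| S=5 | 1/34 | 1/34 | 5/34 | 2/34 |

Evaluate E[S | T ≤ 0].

5

P(T ≤ 0) = 1/34.
Summing S·P(S=x,T=y) over the conditioning event gives 5/34.
E[S | T ≤ 0] = (5/34) / (1/34) = 5.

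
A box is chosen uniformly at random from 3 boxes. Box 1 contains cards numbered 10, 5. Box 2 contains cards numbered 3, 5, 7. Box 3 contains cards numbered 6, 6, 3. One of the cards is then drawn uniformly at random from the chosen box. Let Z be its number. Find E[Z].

35/6

E[Z | box 1] = (10+5)/2 = 15/2.
E[Z | box 2] = (3+5+7)/3 = 5.
E[Z | box 3] = (6+6+3)/3 = 5.
By the law of total expectation,
E[Z] = (1/3)·(15/2) + (1/3)·(5) + (1/3)·(5) = 35/6.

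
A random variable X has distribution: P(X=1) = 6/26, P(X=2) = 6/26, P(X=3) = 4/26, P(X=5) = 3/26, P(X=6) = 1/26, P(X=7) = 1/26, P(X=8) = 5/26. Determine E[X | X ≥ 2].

P(X ≥ 2) = 10/13.
Σ over the event: 2·3/13 + 3·2/13 + 5·3/26 + 6·1/26 + 7·1/26 + 8·5/26 = 46/13.
E[X | X ≥ 2] = (46/13) / (10/13) = 23/5.

23/5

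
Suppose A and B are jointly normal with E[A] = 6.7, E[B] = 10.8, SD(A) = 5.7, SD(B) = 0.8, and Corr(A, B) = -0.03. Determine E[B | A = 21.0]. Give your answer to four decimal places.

10.7398

The regression of B on A has slope ρ·σ_B/σ_A and passes through (μ_A, μ_B).
E[B | A=21.0] = 10.8 + (-0.03)·(0.8/5.7)·(21.0 − (6.7)) = 10.8 + (-0.0042105)·(14.3) = 10.7398.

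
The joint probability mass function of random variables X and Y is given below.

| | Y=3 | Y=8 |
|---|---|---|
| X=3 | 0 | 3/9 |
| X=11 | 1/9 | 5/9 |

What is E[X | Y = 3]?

11

P(Y = 3) = 1/9.
Σ X·P over the event = 11·(1/9) = 11/9.
E[X | Y = 3] = (11/9) / (1/9) = 11.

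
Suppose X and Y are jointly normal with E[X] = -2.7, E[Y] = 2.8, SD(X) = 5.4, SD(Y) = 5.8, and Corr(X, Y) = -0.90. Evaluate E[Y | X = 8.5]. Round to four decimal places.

For a bivariate normal, E[Y | X=x] = μ_Y + ρ·(σ_Y/σ_X)·(x − μ_X).
E[Y | X=8.5] = 2.8 + (-0.90)·(5.8/5.4)·(8.5 − (-2.7)) = 2.8 + (-0.96667)·(11.2) = -8.0267.

-8.0267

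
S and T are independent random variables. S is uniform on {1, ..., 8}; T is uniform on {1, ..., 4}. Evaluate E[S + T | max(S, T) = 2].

Outcomes with max(S, T) = 2: (1,2), (2,1), (2,2), each with probability 1/32.
E[S + T | max(S, T) = 2] = (3 + 3 + 4) / 3 = 10/3.

10/3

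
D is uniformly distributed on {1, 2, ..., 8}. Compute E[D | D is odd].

4

Given D is odd, D is equally likely to be any of {1, 3, 5, 7}.
E[D | D is odd] = (1 + 3 + 5 + 7) / 4 = 4.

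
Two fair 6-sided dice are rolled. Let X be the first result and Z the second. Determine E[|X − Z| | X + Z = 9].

Outcomes with X + Z = 9: (3,6), (4,5), (5,4), (6,3), each with probability 1/36.
E[|X − Z| | X + Z = 9] = (3 + 1 + 1 + 3) / 4 = 2.

2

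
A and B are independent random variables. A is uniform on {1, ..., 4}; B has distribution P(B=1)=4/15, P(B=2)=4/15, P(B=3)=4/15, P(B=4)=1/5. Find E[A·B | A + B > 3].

P(A + B > 3) = 4/5.
Summing AB·P(x,y) over outcomes with A + B > 3 gives 17/3.
E[A·B | A + B > 3] = (17/3) / (4/5) = 85/12.

85/12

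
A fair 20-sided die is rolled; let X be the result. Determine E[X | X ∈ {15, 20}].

P(X ∈ {15, 20}) = 1/10.
Σ over the event: 15·1/20 + 20·1/20 = 7/4.
E[X | X ∈ {15, 20}] = (7/4) / (1/10) = 35/2.

35/2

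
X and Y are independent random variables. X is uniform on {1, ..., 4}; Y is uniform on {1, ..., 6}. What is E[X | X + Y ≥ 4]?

P(X + Y ≥ 4) = 7/8.
Summing X·P(x,y) over outcomes with X + Y ≥ 4 gives 7/3.
E[X | X + Y ≥ 4] = (7/3) / (7/8) = 8/3.

8/3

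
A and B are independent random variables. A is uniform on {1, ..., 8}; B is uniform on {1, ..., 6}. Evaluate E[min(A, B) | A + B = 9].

Outcomes with A + B = 9: (3,6), (4,5), (5,4), (6,3), (7,2), (8,1), each with probability 1/48.
E[min(A, B) | A + B = 9] = (3 + 4 + 4 + 3 + 2 + 1) / 6 = 17/6.

17/6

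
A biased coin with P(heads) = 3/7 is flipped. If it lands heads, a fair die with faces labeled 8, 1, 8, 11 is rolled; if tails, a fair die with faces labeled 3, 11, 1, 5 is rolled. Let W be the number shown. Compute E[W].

E[W | heads] = (8+1+8+11)/4 = 7.
E[W | tails] = (3+11+1+5)/4 = 5.
By the law of total expectation,
E[W] = (3/7)·(7) + (4/7)·(5) = 41/7.

41/7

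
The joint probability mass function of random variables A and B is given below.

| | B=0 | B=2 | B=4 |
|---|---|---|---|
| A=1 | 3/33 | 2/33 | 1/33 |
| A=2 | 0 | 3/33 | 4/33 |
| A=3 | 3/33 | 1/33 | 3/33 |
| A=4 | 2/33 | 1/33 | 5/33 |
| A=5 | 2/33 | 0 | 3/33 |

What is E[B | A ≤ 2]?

P(A ≤ 2) = 13/33.
Σ B·P over the event = 0·(3/33) + 2·(2/33) + 4·(1/33) + 2·(3/33) + 4·(4/33) = 10/11.
E[B | A ≤ 2] = (10/11) / (13/33) = 30/13.

30/13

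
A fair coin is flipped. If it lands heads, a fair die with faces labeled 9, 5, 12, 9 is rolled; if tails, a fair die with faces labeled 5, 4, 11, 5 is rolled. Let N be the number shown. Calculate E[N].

E[N | heads] = (9+5+12+9)/4 = 35/4.
E[N | tails] = (5+4+11+5)/4 = 25/4.
By the law of total expectation,
E[N] = (1/2)·(35/4) + (1/2)·(25/4) = 15/2.

15/2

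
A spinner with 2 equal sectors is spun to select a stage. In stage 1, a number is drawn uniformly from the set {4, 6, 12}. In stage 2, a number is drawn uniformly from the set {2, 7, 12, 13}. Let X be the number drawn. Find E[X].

E[X | stage 1] = (4+6+12)/3 = 22/3.
E[X | stage 2] = (2+7+12+13)/4 = 17/2.
By the law of total expectation,
E[X] = (1/2)·(22/3) + (1/2)·(17/2) = 95/12.

95/12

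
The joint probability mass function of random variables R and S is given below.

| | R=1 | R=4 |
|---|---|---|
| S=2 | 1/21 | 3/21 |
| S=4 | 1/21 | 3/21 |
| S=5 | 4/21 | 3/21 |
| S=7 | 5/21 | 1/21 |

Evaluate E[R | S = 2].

P(S = 2) = 4/21.
Σ R·P over the event = 1·(1/21) + 4·(3/21) = 13/21.
E[R | S = 2] = (13/21) / (4/21) = 13/4.

13/4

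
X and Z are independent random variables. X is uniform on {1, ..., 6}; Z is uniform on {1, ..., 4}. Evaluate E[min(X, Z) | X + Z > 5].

P(X + Z > 5) = 7/12.
Summing min(X,Z)·P(x,y) over outcomes with X + Z > 5 gives 37/24.
E[min(X, Z) | X + Z > 5] = (37/24) / (7/12) = 37/14.

37/14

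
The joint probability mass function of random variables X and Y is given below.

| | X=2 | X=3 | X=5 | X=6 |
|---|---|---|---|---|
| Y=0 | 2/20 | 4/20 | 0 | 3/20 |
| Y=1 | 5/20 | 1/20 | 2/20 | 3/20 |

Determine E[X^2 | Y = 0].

152/9

P(Y = 0) = 9/20.
Σ X^2·P over the event = 4·(2/20) + 9·(4/20) + 36·(3/20) = 38/5.
E[X^2 | Y = 0] = (38/5) / (9/20) = 152/9.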